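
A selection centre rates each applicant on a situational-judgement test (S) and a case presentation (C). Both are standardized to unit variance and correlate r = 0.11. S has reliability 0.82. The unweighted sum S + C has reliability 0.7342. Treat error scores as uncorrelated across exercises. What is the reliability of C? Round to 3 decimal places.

0.590

Var(S+C) = 2 + 2·0.11 = 2.220.
True-score variance = ρ_S + ρ_C + 2·0.11, so 0.7342 = (0.82 + ρ_C + 0.22) / 2.220.
ρ_C = 0.7342·2.220 − 0.82 − 0.22 = 0.590.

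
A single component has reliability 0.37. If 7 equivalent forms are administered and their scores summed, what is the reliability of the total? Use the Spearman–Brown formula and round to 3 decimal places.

ρ_k = kρ / (1 + (k−1)ρ) = 7·0.37 / (1 + 6·0.37) = 2.590 / 3.220 = 0.804.

0.804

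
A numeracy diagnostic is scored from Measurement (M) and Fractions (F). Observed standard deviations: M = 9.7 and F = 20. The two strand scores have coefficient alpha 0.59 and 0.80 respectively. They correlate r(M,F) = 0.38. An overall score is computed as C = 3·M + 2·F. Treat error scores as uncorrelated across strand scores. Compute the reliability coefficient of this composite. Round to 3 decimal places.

Var(C) = 3²·9.7² + 2²·20² + 2·[6·9.7·20·0.38] = 2446.81 + 884.64 = 3331.45.
With uncorrelated errors the cross-covariances are all true-score covariance, so they carry over unchanged; only the diagonal terms shrink to ρᵢσᵢ².
True-score variance = [3²·9.7²·0.59 + 2²·20²·0.80] + 884.64 = 1779.62 + 884.64 = 2664.26.
Reliability = 2664.26 / 3331.45 = 0.800.

0.800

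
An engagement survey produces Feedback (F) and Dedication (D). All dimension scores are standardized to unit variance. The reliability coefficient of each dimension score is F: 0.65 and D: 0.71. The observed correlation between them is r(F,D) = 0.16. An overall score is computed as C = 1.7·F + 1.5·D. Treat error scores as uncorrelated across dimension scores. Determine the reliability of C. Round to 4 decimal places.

Var(C) = 1.7² + 1.5² + 2·[2.55·0.16] = 5.14 + 0.816 = 5.956.
Because errors are independent across components, Cov(Tᵢ,Tⱼ) = Cov(Xᵢ,Xⱼ); the off-diagonal part of the true-score variance is the same as above.
True-score variance = [1.7²·0.65 + 1.5²·0.71] + 0.816 = 3.476 + 0.816 = 4.292.
Reliability = 4.292 / 5.956 = 0.7206.

0.7206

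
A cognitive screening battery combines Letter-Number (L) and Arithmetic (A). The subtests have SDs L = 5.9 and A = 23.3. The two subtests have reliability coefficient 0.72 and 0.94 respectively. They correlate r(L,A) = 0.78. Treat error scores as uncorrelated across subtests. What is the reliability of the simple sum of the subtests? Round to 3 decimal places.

0.947

Var(L+A) = 5.9² + 23.3² + 2·[5.9·23.3·0.78] = 577.7 + 214.453 = 792.153.
With uncorrelated errors the cross-covariances are all true-score covariance, so they carry over unchanged; only the diagonal terms shrink to ρᵢσᵢ².
True-score variance = [5.9²·0.72 + 23.3²·0.94] + 214.453 = 535.38 + 214.453 = 749.833.
Reliability = 749.833 / 792.153 = 0.947.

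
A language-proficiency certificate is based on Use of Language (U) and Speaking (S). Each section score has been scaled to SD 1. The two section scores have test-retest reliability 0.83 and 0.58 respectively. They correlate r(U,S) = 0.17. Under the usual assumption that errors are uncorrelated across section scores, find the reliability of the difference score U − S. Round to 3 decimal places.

Var(U−S) = 1 + 1 − 2·0.17 = 2 − 0.34 = 1.66.
With uncorrelated errors the cross-covariances are all true-score covariance, so they carry over unchanged; only the diagonal terms shrink to ρᵢσᵢ².
True-score variance = [0.83 + 0.58] − 0.34 = 1.41 − 0.34 = 1.07.
Reliability = 1.07 / 1.66 = 0.645.

0.645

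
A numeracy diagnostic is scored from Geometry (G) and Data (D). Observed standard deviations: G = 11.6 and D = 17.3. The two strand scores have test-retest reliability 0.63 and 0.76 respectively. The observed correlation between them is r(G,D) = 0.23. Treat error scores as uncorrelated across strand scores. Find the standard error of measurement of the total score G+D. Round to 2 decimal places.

11.03

Var(total) = 433.85 + 92.3128 = 526.163.
True-score variance = 312.233 + 92.3128 = 404.546, so reliability = 0.7689.
Error variance = 526.163 − 404.546 = 121.617; SEM = √121.617 = 11.03.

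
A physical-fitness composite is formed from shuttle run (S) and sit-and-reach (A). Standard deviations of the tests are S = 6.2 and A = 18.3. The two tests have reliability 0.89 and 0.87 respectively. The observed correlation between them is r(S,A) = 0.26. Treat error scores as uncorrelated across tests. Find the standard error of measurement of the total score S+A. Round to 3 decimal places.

6.911

Var(total) = 373.33 + 58.9992 = 432.329.
True-score variance = 325.566 + 58.9992 = 384.565, so reliability = 0.8895.
Error variance = 432.329 − 384.565 = 47.7641; SEM = √47.7641 = 6.911.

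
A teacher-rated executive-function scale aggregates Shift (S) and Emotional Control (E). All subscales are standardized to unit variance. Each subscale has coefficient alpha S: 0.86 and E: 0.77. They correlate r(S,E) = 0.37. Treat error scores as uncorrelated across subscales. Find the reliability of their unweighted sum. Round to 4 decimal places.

Var(S+E) = 2 + 2·[0.37] = 2 + 0.74 = 2.74.
Because errors are independent across components, Cov(Tᵢ,Tⱼ) = Cov(Xᵢ,Xⱼ); the off-diagonal part of the true-score variance is the same as above.
True-score variance = [0.86 + 0.77] + 0.74 = 1.63 + 0.74 = 2.37.
Reliability = 2.37 / 2.74 = 0.8650.

0.8650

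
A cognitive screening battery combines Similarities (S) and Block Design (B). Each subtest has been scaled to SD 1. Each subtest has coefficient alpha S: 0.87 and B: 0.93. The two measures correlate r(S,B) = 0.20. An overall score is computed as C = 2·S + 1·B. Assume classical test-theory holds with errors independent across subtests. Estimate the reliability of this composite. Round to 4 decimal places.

Var(C) = 2² + 1 + 2·[2·0.20] = 5 + 0.8 = 5.8.
With uncorrelated errors the cross-covariances are all true-score covariance, so they carry over unchanged; only the diagonal terms shrink to ρᵢσᵢ².
True-score variance = [2²·0.87 + 0.93] + 0.8 = 4.41 + 0.8 = 5.21.
Reliability = 5.21 / 5.8 = 0.8983.

0.8983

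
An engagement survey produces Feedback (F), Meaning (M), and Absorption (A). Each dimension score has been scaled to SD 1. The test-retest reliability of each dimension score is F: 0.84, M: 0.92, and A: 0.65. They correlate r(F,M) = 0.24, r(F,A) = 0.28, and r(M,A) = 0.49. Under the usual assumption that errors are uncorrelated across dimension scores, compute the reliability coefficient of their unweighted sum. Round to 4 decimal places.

0.8825

Var(F+M+A) = 3 + 2·[0.24 + 0.28 + 0.49] = 3 + 2.02 = 5.02.
Under uncorrelated errors the observed covariances equal the true-score covariances, so only the own-variance terms attenuate.
True-score variance = [0.84 + 0.92 + 0.65] + 2.02 = 2.41 + 2.02 = 4.43.
Reliability = 4.43 / 5.02 = 0.8825.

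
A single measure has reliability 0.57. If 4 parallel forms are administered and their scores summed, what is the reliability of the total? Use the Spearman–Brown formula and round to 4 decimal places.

ρ_k = kρ / (1 + (k−1)ρ) = 4·0.57 / (1 + 3·0.57) = 2.280 / 2.710 = 0.8413.

0.8413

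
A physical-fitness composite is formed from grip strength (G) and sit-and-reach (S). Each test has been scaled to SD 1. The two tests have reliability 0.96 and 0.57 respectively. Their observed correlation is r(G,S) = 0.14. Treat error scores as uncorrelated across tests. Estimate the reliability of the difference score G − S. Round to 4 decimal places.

Var(G−S) = 1 + 1 − 2·0.14 = 2 − 0.28 = 1.72.
Under uncorrelated errors the observed covariances equal the true-score covariances, so only the own-variance terms attenuate.
True-score variance = [0.96 + 0.57] − 0.28 = 1.53 − 0.28 = 1.25.
Reliability = 1.25 / 1.72 = 0.7267.

0.7267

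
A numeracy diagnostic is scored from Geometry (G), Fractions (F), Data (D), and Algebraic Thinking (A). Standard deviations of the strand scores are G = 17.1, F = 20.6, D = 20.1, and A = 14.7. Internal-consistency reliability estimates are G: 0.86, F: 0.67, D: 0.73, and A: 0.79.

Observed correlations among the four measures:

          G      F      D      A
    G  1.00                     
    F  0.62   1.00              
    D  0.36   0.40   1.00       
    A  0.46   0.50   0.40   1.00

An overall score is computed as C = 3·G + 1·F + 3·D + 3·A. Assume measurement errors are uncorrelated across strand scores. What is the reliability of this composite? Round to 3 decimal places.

Var(C) = 3²·17.1² + 20.6² + 3²·20.1² + 3²·14.7² + 2·[3·17.1·20.6·0.62 + 9·17.1·20.1·0.36 + 9·17.1·14.7·0.46 + 3·20.6·20.1·0.40 + 3·20.6·14.7·0.50 + 9·20.1·14.7·0.40] = 8636.95 + 9648.58 = 18285.5.
Under uncorrelated errors the observed covariances equal the true-score covariances, so only the own-variance terms attenuate.
True-score variance = [3²·17.1²·0.86 + 20.6²·0.67 + 3²·20.1²·0.73 + 3²·14.7²·0.79] + 9648.58 = 6738.32 + 9648.58 = 16386.9.
Reliability = 16386.9 / 18285.5 = 0.896.

0.896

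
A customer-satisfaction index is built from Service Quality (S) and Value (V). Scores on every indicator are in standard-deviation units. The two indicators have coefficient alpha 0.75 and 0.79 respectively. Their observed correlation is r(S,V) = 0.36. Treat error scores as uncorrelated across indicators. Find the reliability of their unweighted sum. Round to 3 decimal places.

Var(S+V) = 2 + 2·[0.36] = 2 + 0.72 = 2.72.
Under uncorrelated errors the observed covariances equal the true-score covariances, so only the own-variance terms attenuate.
True-score variance = [0.75 + 0.79] + 0.72 = 1.54 + 0.72 = 2.26.
Reliability = 2.26 / 2.72 = 0.831.

0.831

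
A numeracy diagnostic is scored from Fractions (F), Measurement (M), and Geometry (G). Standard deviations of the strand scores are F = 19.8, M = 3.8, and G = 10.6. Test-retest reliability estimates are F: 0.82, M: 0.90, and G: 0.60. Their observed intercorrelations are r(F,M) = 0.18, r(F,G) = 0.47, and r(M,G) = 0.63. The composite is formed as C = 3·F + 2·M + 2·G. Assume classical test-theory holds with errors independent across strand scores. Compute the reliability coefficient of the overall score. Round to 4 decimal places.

Var(C) = 3²·19.8² + 2²·3.8² + 2²·10.6² + 2·[6·19.8·3.8·0.18 + 6·19.8·10.6·0.47 + 4·3.8·10.6·0.63] = 4035.56 + 1549.25 = 5584.81.
Under uncorrelated errors the observed covariances equal the true-score covariances, so only the own-variance terms attenuate.
True-score variance = [3²·19.8²·0.82 + 2²·3.8²·0.90 + 2²·10.6²·0.60] + 1549.25 = 3214.9 + 1549.25 = 4764.16.
Reliability = 4764.16 / 5584.81 = 0.8531.

0.8531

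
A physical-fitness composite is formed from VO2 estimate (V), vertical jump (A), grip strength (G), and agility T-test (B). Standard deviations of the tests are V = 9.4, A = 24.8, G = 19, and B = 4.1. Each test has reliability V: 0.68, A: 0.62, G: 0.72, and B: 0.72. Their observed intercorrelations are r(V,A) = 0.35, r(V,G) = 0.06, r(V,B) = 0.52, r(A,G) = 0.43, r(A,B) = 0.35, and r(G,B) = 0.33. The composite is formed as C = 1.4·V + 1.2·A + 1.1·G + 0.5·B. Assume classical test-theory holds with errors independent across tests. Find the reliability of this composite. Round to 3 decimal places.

Var(C) = 1.4²·9.4² + 1.2²·24.8² + 1.1²·19² + 0.5²·4.1² + 2·[1.68·9.4·24.8·0.35 + 1.54·9.4·19·0.06 + 0.7·9.4·4.1·0.52 + 1.32·24.8·19·0.43 + 0.6·24.8·4.1·0.35 + 0.55·19·4.1·0.33] = 1499.86 + 941.101 = 2440.96.
Because errors are independent across components, Cov(Tᵢ,Tⱼ) = Cov(Xᵢ,Xⱼ); the off-diagonal part of the true-score variance is the same as above.
True-score variance = [1.4²·9.4²·0.68 + 1.2²·24.8²·0.62 + 1.1²·19²·0.72 + 0.5²·4.1²·0.72] + 941.101 = 984.403 + 941.101 = 1925.5.
Reliability = 1925.5 / 2440.96 = 0.789.

0.789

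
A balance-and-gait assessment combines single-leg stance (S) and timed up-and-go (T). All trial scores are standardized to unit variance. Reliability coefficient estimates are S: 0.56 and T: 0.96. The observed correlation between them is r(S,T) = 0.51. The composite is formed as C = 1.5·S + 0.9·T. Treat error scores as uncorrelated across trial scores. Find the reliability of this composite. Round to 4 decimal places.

0.7696

Var(C) = 1.5² + 0.9² + 2·[1.35·0.51] = 3.06 + 1.377 = 4.437.
Because errors are independent across components, Cov(Tᵢ,Tⱼ) = Cov(Xᵢ,Xⱼ); the off-diagonal part of the true-score variance is the same as above.
True-score variance = [1.5²·0.56 + 0.9²·0.96] + 1.377 = 2.0376 + 1.377 = 3.4146.
Reliability = 3.4146 / 4.437 = 0.7696.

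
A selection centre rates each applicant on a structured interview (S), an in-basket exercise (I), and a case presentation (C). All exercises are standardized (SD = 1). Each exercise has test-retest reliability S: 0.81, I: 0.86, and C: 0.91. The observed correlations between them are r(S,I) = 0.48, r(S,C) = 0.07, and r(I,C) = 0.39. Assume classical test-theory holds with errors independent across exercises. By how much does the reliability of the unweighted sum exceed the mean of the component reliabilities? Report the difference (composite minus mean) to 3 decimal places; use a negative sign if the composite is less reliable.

0.054

Var(sum) = 3 + 1.88 = 4.88; true-score variance = 2.58 + 1.88 = 4.46; composite reliability = 0.9139.
Mean component reliability = 0.8600.
Difference = 0.9139 − 0.8600 = 0.054.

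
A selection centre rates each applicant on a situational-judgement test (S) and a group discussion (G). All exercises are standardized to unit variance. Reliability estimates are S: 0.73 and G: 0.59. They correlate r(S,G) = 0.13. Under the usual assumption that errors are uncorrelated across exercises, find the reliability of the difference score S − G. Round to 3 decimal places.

0.609

Var(S−G) = 1 + 1 − 2·0.13 = 2 − 0.26 = 1.74.
With uncorrelated errors the cross-covariances are all true-score covariance, so they carry over unchanged; only the diagonal terms shrink to ρᵢσᵢ².
True-score variance = [0.73 + 0.59] − 0.26 = 1.32 − 0.26 = 1.06.
Reliability = 1.06 / 1.74 = 0.609.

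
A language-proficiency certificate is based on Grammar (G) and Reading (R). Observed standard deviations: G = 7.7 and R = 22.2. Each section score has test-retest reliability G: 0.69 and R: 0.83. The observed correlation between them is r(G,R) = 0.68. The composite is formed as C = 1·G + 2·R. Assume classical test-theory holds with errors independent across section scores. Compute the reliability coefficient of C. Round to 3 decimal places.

Var(C) = 7.7² + 2²·22.2² + 2·[2·7.7·22.2·0.68] = 2030.65 + 464.957 = 2495.61.
With uncorrelated errors the cross-covariances are all true-score covariance, so they carry over unchanged; only the diagonal terms shrink to ρᵢσᵢ².
True-score variance = [7.7²·0.69 + 2²·22.2²·0.83] + 464.957 = 1677.14 + 464.957 = 2142.1.
Reliability = 2142.1 / 2495.61 = 0.858.

0.858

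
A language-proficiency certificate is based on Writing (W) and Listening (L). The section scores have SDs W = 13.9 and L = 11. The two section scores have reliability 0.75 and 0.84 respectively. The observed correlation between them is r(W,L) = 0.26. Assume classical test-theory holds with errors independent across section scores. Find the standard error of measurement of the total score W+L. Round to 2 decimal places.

8.23

Var(total) = 314.21 + 79.508 = 393.718.
True-score variance = 246.548 + 79.508 = 326.056, so reliability = 0.8281.
Error variance = 393.718 − 326.056 = 67.6625; SEM = √67.6625 = 8.23.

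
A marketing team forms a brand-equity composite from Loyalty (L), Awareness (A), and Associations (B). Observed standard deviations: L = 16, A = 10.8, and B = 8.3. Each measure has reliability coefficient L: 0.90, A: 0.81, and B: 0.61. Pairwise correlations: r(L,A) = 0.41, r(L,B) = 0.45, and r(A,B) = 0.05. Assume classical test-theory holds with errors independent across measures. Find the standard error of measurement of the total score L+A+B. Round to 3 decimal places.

Var(total) = 441.53 + 270.18 = 711.71.
True-score variance = 366.901 + 270.18 = 637.081, so reliability = 0.8951.
Error variance = 711.71 − 637.081 = 74.6287; SEM = √74.6287 = 8.639.

8.639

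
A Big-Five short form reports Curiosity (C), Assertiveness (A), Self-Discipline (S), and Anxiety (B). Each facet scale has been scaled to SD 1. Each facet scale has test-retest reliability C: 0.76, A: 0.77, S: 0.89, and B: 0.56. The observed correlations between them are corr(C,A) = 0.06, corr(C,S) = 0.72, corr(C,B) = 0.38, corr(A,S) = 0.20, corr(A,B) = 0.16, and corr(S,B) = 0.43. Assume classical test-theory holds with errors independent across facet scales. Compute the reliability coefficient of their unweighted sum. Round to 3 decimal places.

0.871

Var(C+A+S+B) = 4 + 2·[0.06 + 0.72 + 0.38 + 0.20 + 0.16 + 0.43] = 4 + 3.9 = 7.9.
Because errors are independent across components, Cov(Tᵢ,Tⱼ) = Cov(Xᵢ,Xⱼ); the off-diagonal part of the true-score variance is the same as above.
True-score variance = [0.76 + 0.77 + 0.89 + 0.56] + 3.9 = 2.98 + 3.9 = 6.88.
Reliability = 6.88 / 7.9 = 0.871.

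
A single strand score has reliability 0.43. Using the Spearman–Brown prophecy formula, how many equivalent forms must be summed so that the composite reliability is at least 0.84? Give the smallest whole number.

7

k ≥ ρ*(1−ρ₁)/(ρ₁(1−ρ*)) = 0.84·0.57 / (0.43·0.16) = 6.959.
Smallest integer k = 7.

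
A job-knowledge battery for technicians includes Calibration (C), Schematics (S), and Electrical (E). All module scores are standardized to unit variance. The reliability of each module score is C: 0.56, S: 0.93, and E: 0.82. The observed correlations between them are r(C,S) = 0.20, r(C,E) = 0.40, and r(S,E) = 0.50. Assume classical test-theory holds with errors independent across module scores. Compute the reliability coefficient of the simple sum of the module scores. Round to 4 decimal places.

Var(C+S+E) = 3 + 2·[0.20 + 0.40 + 0.50] = 3 + 2.2 = 5.2.
Because errors are independent across components, Cov(Tᵢ,Tⱼ) = Cov(Xᵢ,Xⱼ); the off-diagonal part of the true-score variance is the same as above.
True-score variance = [0.56 + 0.93 + 0.82] + 2.2 = 2.31 + 2.2 = 4.51.
Reliability = 4.51 / 5.2 = 0.8673.

0.8673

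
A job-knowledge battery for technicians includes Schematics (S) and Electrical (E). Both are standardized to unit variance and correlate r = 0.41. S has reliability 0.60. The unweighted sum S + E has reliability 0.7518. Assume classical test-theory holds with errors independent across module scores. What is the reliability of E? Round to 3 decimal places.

0.700

Var(S+E) = 2 + 2·0.41 = 2.820.
True-score variance = ρ_S + ρ_E + 2·0.41, so 0.7518 = (0.60 + ρ_E + 0.82) / 2.820.
ρ_E = 0.7518·2.820 − 0.60 − 0.82 = 0.700.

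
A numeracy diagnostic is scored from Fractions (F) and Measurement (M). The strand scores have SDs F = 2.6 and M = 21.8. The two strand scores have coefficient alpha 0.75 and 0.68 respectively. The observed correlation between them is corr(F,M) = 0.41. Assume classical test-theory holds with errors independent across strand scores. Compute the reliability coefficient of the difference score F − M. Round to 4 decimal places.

Var(F−M) = 2.6² + 21.8² − 2·2.6·21.8·0.41 = 482 − 46.4776 = 435.522.
With uncorrelated errors the cross-covariances are all true-score covariance, so they carry over unchanged; only the diagonal terms shrink to ρᵢσᵢ².
True-score variance = [2.6²·0.75 + 21.8²·0.68] − 46.4776 = 328.233 − 46.4776 = 281.756.
Reliability = 281.756 / 435.522 = 0.6469.

0.6469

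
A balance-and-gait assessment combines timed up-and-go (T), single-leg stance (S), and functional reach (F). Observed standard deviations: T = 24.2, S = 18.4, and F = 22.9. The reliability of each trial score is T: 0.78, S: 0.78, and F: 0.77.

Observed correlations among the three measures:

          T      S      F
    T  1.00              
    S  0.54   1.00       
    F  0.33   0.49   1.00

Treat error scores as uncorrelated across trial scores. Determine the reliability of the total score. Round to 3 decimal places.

Var(T+S+F) = 24.2² + 18.4² + 22.9² + 2·[24.2·18.4·0.54 + 24.2·22.9·0.33 + 18.4·22.9·0.49] = 1448.61 + 1259.59 = 2708.2.
Because errors are independent across components, Cov(Tᵢ,Tⱼ) = Cov(Xᵢ,Xⱼ); the off-diagonal part of the true-score variance is the same as above.
True-score variance = [24.2²·0.78 + 18.4²·0.78 + 22.9²·0.77] + 1259.59 = 1124.67 + 1259.59 = 2384.27.
Reliability = 2384.27 / 2708.2 = 0.880.

0.880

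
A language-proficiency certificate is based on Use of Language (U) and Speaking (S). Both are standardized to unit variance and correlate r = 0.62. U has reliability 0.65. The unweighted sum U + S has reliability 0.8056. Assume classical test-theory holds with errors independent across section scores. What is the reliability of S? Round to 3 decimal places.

Var(U+S) = 2 + 2·0.62 = 3.240.
True-score variance = ρ_U + ρ_S + 2·0.62, so 0.8056 = (0.65 + ρ_S + 1.24) / 3.240.
ρ_S = 0.8056·3.240 − 0.65 − 1.24 = 0.720.

0.720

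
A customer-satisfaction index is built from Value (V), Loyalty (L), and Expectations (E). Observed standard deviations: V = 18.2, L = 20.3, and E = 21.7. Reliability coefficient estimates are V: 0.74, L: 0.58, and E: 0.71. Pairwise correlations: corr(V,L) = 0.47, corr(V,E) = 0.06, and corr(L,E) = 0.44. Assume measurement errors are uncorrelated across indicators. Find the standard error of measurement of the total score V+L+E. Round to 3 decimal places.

19.894

Var(total) = 1214.22 + 782.334 = 1996.55.
True-score variance = 818.462 + 782.334 = 1600.8, so reliability = 0.8018.
Error variance = 1996.55 − 1600.8 = 395.758; SEM = √395.758 = 19.894.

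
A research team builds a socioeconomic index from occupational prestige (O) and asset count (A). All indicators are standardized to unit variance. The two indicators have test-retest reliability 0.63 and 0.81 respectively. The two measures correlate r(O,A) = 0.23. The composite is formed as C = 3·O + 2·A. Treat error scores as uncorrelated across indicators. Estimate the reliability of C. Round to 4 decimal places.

Var(C) = 3² + 2² + 2·[6·0.23] = 13 + 2.76 = 15.76.
With uncorrelated errors the cross-covariances are all true-score covariance, so they carry over unchanged; only the diagonal terms shrink to ρᵢσᵢ².
True-score variance = [3²·0.63 + 2²·0.81] + 2.76 = 8.91 + 2.76 = 11.67.
Reliability = 11.67 / 15.76 = 0.7405.

0.7405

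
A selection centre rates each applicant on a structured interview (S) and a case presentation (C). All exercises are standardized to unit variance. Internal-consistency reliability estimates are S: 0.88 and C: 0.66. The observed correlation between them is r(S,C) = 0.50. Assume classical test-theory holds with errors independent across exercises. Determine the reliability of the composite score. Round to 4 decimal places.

0.8467

Var(S+C) = 2 + 2·[0.50] = 2 + 1 = 3.
With uncorrelated errors the cross-covariances are all true-score covariance, so they carry over unchanged; only the diagonal terms shrink to ρᵢσᵢ².
True-score variance = [0.88 + 0.66] + 1 = 1.54 + 1 = 2.54.
Reliability = 2.54 / 3 = 0.8467.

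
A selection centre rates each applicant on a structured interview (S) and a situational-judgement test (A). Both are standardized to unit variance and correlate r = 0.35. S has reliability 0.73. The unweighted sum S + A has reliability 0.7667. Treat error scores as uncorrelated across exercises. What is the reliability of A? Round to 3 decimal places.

Var(S+A) = 2 + 2·0.35 = 2.700.
True-score variance = ρ_S + ρ_A + 2·0.35, so 0.7667 = (0.73 + ρ_A + 0.70) / 2.700.
ρ_A = 0.7667·2.700 − 0.73 − 0.70 = 0.640.

0.640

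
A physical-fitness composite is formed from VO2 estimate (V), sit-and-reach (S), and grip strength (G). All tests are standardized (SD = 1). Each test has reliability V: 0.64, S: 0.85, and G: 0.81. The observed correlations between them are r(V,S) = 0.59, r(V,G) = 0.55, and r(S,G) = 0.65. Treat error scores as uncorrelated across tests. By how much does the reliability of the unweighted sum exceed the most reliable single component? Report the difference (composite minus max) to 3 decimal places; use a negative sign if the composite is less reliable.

Var(sum) = 3 + 3.58 = 6.58; true-score variance = 2.3 + 3.58 = 5.88; composite reliability = 0.8936.
Max component reliability = 0.8500.
Difference = 0.8936 − 0.8500 = 0.044.

0.044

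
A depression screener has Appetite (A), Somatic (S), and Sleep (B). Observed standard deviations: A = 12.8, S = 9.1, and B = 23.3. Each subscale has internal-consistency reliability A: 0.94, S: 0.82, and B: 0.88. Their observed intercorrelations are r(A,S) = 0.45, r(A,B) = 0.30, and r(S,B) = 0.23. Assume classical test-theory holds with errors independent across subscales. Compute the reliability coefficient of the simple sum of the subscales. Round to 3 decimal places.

Var(A+S+B) = 12.8² + 9.1² + 23.3² + 2·[12.8·9.1·0.45 + 12.8·23.3·0.30 + 9.1·23.3·0.23] = 789.54 + 381.31 = 1170.85.
Under uncorrelated errors the observed covariances equal the true-score covariances, so only the own-variance terms attenuate.
True-score variance = [12.8²·0.94 + 9.1²·0.82 + 23.3²·0.88] + 381.31 = 699.657 + 381.31 = 1080.97.
Reliability = 1080.97 / 1170.85 = 0.923.

0.923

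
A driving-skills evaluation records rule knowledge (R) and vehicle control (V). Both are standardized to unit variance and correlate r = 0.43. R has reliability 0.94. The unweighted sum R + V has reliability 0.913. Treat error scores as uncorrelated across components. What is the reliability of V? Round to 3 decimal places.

0.811

Var(R+V) = 2 + 2·0.43 = 2.860.
True-score variance = ρ_R + ρ_V + 2·0.43, so 0.913 = (0.94 + ρ_V + 0.86) / 2.860.
ρ_V = 0.913·2.860 − 0.94 − 0.86 = 0.811.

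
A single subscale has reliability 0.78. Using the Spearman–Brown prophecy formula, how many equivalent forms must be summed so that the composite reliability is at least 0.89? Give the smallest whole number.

k ≥ ρ*(1−ρ₁)/(ρ₁(1−ρ*)) = 0.89·0.22 / (0.78·0.11) = 2.282.
Smallest integer k = 3.

3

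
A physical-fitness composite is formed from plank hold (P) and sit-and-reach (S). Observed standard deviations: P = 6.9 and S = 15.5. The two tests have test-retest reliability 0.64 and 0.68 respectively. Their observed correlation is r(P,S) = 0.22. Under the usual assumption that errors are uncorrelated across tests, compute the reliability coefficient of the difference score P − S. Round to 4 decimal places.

Var(P−S) = 6.9² + 15.5² − 2·6.9·15.5·0.22 = 287.86 − 47.058 = 240.802.
Because errors are independent across components, Cov(Tᵢ,Tⱼ) = Cov(Xᵢ,Xⱼ); the off-diagonal part of the true-score variance is the same as above.
True-score variance = [6.9²·0.64 + 15.5²·0.68] − 47.058 = 193.84 − 47.058 = 146.782.
Reliability = 146.782 / 240.802 = 0.6096.

0.6096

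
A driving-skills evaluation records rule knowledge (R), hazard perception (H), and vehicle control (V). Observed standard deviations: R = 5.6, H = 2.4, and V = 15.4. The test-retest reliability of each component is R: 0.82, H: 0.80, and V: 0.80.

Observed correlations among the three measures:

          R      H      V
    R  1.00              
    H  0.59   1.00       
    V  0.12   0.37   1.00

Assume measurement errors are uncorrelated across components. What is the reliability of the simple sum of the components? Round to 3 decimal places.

Var(R+H+V) = 5.6² + 2.4² + 15.4² + 2·[5.6·2.4·0.59 + 5.6·15.4·0.12 + 2.4·15.4·0.37] = 274.28 + 63.9072 = 338.187.
Because errors are independent across components, Cov(Tᵢ,Tⱼ) = Cov(Xᵢ,Xⱼ); the off-diagonal part of the true-score variance is the same as above.
True-score variance = [5.6²·0.82 + 2.4²·0.80 + 15.4²·0.80] + 63.9072 = 220.051 + 63.9072 = 283.958.
Reliability = 283.958 / 338.187 = 0.840.

0.840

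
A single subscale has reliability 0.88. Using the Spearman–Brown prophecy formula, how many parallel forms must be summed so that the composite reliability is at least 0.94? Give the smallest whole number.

k ≥ ρ*(1−ρ₁)/(ρ₁(1−ρ*)) = 0.94·0.12 / (0.88·0.06) = 2.136.
Smallest integer k = 3.

3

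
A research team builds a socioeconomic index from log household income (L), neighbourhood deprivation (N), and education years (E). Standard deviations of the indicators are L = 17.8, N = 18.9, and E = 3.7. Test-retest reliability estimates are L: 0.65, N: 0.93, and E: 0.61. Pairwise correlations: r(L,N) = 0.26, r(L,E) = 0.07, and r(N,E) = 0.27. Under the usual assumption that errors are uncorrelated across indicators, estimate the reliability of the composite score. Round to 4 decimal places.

0.8447

Var(L+N+E) = 17.8² + 18.9² + 3.7² + 2·[17.8·18.9·0.26 + 17.8·3.7·0.07 + 18.9·3.7·0.27] = 687.74 + 221.921 = 909.661.
With uncorrelated errors the cross-covariances are all true-score covariance, so they carry over unchanged; only the diagonal terms shrink to ρᵢσᵢ².
True-score variance = [17.8²·0.65 + 18.9²·0.93 + 3.7²·0.61] + 221.921 = 546.502 + 221.921 = 768.423.
Reliability = 768.423 / 909.661 = 0.8447.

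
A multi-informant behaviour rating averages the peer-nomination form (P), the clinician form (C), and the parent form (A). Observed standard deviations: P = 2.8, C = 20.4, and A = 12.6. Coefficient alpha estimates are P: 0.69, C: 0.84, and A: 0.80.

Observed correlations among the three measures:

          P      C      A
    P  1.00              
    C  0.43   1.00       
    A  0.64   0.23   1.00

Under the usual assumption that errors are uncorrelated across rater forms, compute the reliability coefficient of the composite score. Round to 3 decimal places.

Var(P+C+A) = 2.8² + 20.4² + 12.6² + 2·[2.8·20.4·0.43 + 2.8·12.6·0.64 + 20.4·12.6·0.23] = 582.76 + 212.52 = 795.28.
Under uncorrelated errors the observed covariances equal the true-score covariances, so only the own-variance terms attenuate.
True-score variance = [2.8²·0.69 + 20.4²·0.84 + 12.6²·0.80] + 212.52 = 481.992 + 212.52 = 694.512.
Reliability = 694.512 / 795.28 = 0.873.

0.873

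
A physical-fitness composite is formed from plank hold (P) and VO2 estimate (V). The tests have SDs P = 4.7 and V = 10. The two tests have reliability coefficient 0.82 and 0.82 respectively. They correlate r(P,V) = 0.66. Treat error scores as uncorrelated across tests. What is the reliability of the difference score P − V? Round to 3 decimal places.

Var(P−V) = 4.7² + 10² − 2·4.7·10·0.66 = 122.09 − 62.04 = 60.05.
Under uncorrelated errors the observed covariances equal the true-score covariances, so only the own-variance terms attenuate.
True-score variance = [4.7²·0.82 + 10²·0.82] − 62.04 = 100.114 − 62.04 = 38.0738.
Reliability = 38.0738 / 60.05 = 0.634.

0.634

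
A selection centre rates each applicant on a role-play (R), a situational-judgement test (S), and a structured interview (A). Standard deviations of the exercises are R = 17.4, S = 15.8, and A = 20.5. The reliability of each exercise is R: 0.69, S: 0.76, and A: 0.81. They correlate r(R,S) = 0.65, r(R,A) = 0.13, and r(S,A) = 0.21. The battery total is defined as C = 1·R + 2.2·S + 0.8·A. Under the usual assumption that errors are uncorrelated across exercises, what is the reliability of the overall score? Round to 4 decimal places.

0.8490

Var(C) = 17.4² + 2.2²·15.8² + 0.8²·20.5² + 2·[2.2·17.4·15.8·0.65 + 0.8·17.4·20.5·0.13 + 1.76·15.8·20.5·0.21] = 1779.98 + 1099.89 = 2879.87.
Under uncorrelated errors the observed covariances equal the true-score covariances, so only the own-variance terms attenuate.
True-score variance = [17.4²·0.69 + 2.2²·15.8²·0.76 + 0.8²·20.5²·0.81] + 1099.89 = 1345.04 + 1099.89 = 2444.93.
Reliability = 2444.93 / 2879.87 = 0.8490.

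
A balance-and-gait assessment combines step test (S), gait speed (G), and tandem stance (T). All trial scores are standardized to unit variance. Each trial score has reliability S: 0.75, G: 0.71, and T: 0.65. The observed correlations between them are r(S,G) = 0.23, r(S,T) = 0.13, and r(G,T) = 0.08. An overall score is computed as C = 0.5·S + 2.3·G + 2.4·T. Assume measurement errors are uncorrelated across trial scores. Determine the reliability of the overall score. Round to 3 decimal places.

0.723

Var(C) = 0.5² + 2.3² + 2.4² + 2·[1.15·0.23 + 1.2·0.13 + 5.52·0.08] = 11.3 + 1.7242 = 13.0242.
With uncorrelated errors the cross-covariances are all true-score covariance, so they carry over unchanged; only the diagonal terms shrink to ρᵢσᵢ².
True-score variance = [0.5²·0.75 + 2.3²·0.71 + 2.4²·0.65] + 1.7242 = 7.6874 + 1.7242 = 9.4116.
Reliability = 9.4116 / 13.0242 = 0.723.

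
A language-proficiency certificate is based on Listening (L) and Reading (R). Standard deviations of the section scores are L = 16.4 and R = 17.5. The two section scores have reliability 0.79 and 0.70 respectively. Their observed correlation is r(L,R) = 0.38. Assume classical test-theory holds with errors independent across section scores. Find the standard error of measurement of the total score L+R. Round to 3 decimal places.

Var(total) = 575.21 + 218.12 = 793.33.
True-score variance = 426.853 + 218.12 = 644.973, so reliability = 0.8130.
Error variance = 793.33 − 644.973 = 148.357; SEM = √148.357 = 12.180.

12.180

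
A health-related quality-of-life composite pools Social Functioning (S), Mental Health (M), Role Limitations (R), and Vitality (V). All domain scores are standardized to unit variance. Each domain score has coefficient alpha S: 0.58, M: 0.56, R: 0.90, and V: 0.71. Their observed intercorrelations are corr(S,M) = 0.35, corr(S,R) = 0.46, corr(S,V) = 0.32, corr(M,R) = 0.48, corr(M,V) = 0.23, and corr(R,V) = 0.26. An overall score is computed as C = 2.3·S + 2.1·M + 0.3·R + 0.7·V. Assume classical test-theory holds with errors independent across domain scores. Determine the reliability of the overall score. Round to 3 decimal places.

Var(C) = 2.3² + 2.1² + 0.3² + 0.7² + 2·[4.83·0.35 + 0.69·0.46 + 1.61·0.32 + 0.63·0.48 + 1.47·0.23 + 0.21·0.26] = 10.28 + 6.4364 = 16.7164.
With uncorrelated errors the cross-covariances are all true-score covariance, so they carry over unchanged; only the diagonal terms shrink to ρᵢσᵢ².
True-score variance = [2.3²·0.58 + 2.1²·0.56 + 0.3²·0.90 + 0.7²·0.71] + 6.4364 = 5.9667 + 6.4364 = 12.4031.
Reliability = 12.4031 / 16.7164 = 0.742.

0.742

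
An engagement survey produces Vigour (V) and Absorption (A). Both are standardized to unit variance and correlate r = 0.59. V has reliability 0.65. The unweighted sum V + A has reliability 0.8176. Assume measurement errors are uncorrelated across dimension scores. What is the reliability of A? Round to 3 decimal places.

0.770

Var(V+A) = 2 + 2·0.59 = 3.180.
True-score variance = ρ_V + ρ_A + 2·0.59, so 0.8176 = (0.65 + ρ_A + 1.18) / 3.180.
ρ_A = 0.8176·3.180 − 0.65 − 1.18 = 0.770.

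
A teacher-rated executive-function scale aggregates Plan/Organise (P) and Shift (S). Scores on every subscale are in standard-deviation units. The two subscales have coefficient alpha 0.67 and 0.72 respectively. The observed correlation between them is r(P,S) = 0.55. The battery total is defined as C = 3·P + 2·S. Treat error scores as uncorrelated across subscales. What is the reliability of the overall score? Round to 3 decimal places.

Var(C) = 3² + 2² + 2·[6·0.55] = 13 + 6.6 = 19.6.
Under uncorrelated errors the observed covariances equal the true-score covariances, so only the own-variance terms attenuate.
True-score variance = [3²·0.67 + 2²·0.72] + 6.6 = 8.91 + 6.6 = 15.51.
Reliability = 15.51 / 19.6 = 0.791.

0.791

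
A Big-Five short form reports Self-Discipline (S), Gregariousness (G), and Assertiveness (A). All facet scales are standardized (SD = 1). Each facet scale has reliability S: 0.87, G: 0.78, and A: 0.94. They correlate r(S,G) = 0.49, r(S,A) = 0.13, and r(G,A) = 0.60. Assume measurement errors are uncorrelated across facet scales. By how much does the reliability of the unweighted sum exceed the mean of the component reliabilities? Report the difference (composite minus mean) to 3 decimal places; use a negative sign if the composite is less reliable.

0.061

Var(sum) = 3 + 2.44 = 5.44; true-score variance = 2.59 + 2.44 = 5.03; composite reliability = 0.9246.
Mean component reliability = 0.8633.
Difference = 0.9246 − 0.8633 = 0.061.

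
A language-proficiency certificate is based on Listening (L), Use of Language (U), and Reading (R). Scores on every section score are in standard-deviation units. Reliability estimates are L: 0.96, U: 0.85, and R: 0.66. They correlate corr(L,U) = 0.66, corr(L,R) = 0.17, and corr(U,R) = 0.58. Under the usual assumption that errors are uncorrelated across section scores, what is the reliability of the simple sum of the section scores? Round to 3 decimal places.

Var(L+U+R) = 3 + 2·[0.66 + 0.17 + 0.58] = 3 + 2.82 = 5.82.
Under uncorrelated errors the observed covariances equal the true-score covariances, so only the own-variance terms attenuate.
True-score variance = [0.96 + 0.85 + 0.66] + 2.82 = 2.47 + 2.82 = 5.29.
Reliability = 5.29 / 5.82 = 0.909.

0.909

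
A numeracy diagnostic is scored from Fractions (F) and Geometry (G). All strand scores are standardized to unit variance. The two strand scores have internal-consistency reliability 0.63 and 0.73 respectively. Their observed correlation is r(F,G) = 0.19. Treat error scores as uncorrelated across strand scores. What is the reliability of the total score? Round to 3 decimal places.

0.731

Var(F+G) = 2 + 2·[0.19] = 2 + 0.38 = 2.38.
Because errors are independent across components, Cov(Tᵢ,Tⱼ) = Cov(Xᵢ,Xⱼ); the off-diagonal part of the true-score variance is the same as above.
True-score variance = [0.63 + 0.73] + 0.38 = 1.36 + 0.38 = 1.74.
Reliability = 1.74 / 2.38 = 0.731.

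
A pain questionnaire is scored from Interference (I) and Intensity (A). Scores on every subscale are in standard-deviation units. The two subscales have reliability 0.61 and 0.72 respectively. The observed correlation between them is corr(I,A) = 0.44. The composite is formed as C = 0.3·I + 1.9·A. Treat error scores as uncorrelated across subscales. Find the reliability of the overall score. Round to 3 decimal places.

Var(C) = 0.3² + 1.9² + 2·[0.57·0.44] = 3.7 + 0.5016 = 4.2016.
Because errors are independent across components, Cov(Tᵢ,Tⱼ) = Cov(Xᵢ,Xⱼ); the off-diagonal part of the true-score variance is the same as above.
True-score variance = [0.3²·0.61 + 1.9²·0.72] + 0.5016 = 2.6541 + 0.5016 = 3.1557.
Reliability = 3.1557 / 4.2016 = 0.751.

0.751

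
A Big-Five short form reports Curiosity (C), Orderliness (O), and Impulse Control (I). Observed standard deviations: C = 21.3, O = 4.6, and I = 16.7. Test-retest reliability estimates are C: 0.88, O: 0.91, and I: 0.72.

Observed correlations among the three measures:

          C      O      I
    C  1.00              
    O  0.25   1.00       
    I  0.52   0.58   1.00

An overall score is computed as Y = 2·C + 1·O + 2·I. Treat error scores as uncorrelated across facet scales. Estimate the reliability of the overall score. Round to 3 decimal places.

Var(Y) = 2²·21.3² + 4.6² + 2²·16.7² + 2·[2·21.3·4.6·0.25 + 4·21.3·16.7·0.52 + 2·4.6·16.7·0.58] = 2951.48 + 1755.96 = 4707.44.
With uncorrelated errors the cross-covariances are all true-score covariance, so they carry over unchanged; only the diagonal terms shrink to ρᵢσᵢ².
True-score variance = [2²·21.3²·0.88 + 4.6²·0.91 + 2²·16.7²·0.72] + 1755.96 = 2419.45 + 1755.96 = 4175.4.
Reliability = 4175.4 / 4707.44 = 0.887.

0.887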